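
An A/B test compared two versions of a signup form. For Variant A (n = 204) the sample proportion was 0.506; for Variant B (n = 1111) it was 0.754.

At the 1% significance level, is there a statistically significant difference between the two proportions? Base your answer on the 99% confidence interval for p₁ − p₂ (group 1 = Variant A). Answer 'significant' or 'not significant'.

SE₁ = √(p̂₁(1−p̂₁)/n₁) = √(0.5060·0.4940/204) = 0.03500; SE₂ = √(0.7540·0.2460/1111) = 0.01292.
Independent samples: SE of the difference = √(SE₁² + SE₂²) = √(0.001225 + 0.0001669264) = 0.03731.
z* for 99% confidence is 2.576, so the margin of error is 2.576 × 0.03731 = 0.09611.
Point estimate p̂₁ − p̂₂ = 0.5060 − 0.7540 = -0.2480.
-0.2480 ± 0.09611 → (-0.34411, -0.15189).
The interval (-0.34411, -0.15189) does not contain 0, so the difference is significant.

significant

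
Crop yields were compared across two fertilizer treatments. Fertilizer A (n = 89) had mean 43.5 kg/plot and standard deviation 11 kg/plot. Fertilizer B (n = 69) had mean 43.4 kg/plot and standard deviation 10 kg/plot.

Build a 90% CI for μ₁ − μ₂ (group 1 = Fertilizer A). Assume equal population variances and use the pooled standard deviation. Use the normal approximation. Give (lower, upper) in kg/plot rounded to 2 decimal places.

(-2.69, 2.89)

Pooled variance s_p² = [88·11² + 68·10²] / (89+69−2) = 111.8462, so s_p = 10.5757.
SE_diff = s_p·√(1/n₁ + 1/n₂) = 10.5757·√(1/89 + 1/69) = 1.6964.
z* = 1.645; margin = 1.645 × 1.6964 = 2.7906.
Difference = 43.5 − 43.4 = 0.1000.
0.1000 ± 2.7906 → (-2.69, 2.89).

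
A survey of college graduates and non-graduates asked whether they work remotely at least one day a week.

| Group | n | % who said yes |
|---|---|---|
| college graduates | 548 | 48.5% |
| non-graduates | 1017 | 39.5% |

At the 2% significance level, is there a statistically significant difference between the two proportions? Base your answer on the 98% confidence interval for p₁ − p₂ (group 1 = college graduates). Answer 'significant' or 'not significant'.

significant

The two standard errors are √(0.4850×0.5150/548) = 0.02135 and √(0.3950×0.6050/1017) = 0.01533.
Because the samples are independent, SE_diff = √(0.02135² + 0.01533²) = 0.02628.
Using z* = 2.326 for 98%, ME = 2.326 × 0.02628 = 0.06113.
p̂₁ − p̂₂ = 0.0900; interval 0.0900 ± 0.06113 gives (0.02887, 0.15113).
The interval (0.02887, 0.15113) does not contain 0, so the difference is significant.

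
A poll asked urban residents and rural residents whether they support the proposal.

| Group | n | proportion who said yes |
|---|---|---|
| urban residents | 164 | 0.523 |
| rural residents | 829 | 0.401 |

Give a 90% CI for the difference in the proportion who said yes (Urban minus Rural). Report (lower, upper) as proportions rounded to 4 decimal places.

The two standard errors are √(0.5230×0.4770/164) = 0.03900 and √(0.4010×0.5990/829) = 0.01702.
Because the samples are independent, SE_diff = √(0.03900² + 0.01702²) = 0.04255.
Using z* = 1.645 for 90%, ME = 1.645 × 0.04255 = 0.06999.
p̂₁ − p̂₂ = 0.1220; interval 0.1220 ± 0.06999 gives (0.0520, 0.1920).

(0.0520, 0.1920)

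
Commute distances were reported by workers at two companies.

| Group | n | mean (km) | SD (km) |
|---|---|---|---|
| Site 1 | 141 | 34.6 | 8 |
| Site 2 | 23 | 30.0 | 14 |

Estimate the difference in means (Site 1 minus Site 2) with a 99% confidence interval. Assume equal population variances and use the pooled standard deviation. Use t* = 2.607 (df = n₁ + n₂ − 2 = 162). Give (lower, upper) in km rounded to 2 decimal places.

Pooled variance s_p² = [140·8² + 22·14²] / (141+23−2) = 81.9259, so s_p = 9.0513.
SE_diff = s_p·√(1/n₁ + 1/n₂) = 9.0513·√(1/141 + 1/23) = 2.0354.
t* = 2.607; margin = 2.607 × 2.0354 = 5.3063.
Difference = 34.6 − 30.0 = 4.6000.
4.6000 ± 5.3063 → (-0.71, 9.91).

(-0.71, 9.91)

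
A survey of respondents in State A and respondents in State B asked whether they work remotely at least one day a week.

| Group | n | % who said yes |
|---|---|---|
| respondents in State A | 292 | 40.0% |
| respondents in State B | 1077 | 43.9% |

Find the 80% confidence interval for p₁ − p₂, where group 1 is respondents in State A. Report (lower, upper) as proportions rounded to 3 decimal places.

The two standard errors are √(0.4000×0.6000/292) = 0.02867 and √(0.4390×0.5610/1077) = 0.01512.
Because the samples are independent, SE_diff = √(0.02867² + 0.01512²) = 0.03241.
Using z* = 1.282 for 80%, ME = 1.282 × 0.03241 = 0.04155.
p̂₁ − p̂₂ = -0.0390; interval -0.0390 ± 0.04155 gives (-0.081, 0.003).

(-0.081, 0.003)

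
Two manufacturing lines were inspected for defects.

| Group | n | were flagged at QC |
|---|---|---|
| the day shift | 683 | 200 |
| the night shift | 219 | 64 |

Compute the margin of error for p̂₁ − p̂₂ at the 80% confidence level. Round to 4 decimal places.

Sample proportions: 200/683 = 0.2928, 64/219 = 0.2922.
Each SE is √(p̂(1−p̂)/n): √(0.2928·0.7072/683) = 0.01741 and √(0.2922·0.7078/219) = 0.03073.
SE(p̂₁ − p̂₂) = √(SE₁² + SE₂²) = √(0.0003031081 + 0.0009443329) = 0.03532, since the two samples are independent.
At 80% confidence z* = 1.282; margin = 1.282 × 0.03532 = 0.04528.

0.0453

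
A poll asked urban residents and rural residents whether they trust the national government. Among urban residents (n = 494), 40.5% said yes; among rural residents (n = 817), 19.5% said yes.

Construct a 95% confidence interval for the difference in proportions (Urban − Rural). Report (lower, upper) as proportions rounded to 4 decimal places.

SE₁ = √(p̂₁(1−p̂₁)/n₁) = √(0.4050·0.5950/494) = 0.02209; SE₂ = √(0.1950·0.8050/817) = 0.01386.
Independent samples: SE of the difference = √(SE₁² + SE₂²) = √(0.0004879681 + 0.0001920996) = 0.02608.
z* for 95% confidence is 1.960, so the margin of error is 1.960 × 0.02608 = 0.05112.
Point estimate p̂₁ − p̂₂ = 0.4050 − 0.1950 = 0.2100.
0.2100 ± 0.05112 → (0.1589, 0.2611).

(0.1589, 0.2611)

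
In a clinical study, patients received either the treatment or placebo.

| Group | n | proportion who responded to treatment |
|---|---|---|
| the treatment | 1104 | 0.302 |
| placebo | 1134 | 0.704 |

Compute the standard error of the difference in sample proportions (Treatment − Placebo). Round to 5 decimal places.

Each SE is √(p̂(1−p̂)/n): √(0.3020·0.6980/1104) = 0.01382 and √(0.7040·0.2960/1134) = 0.01356.
SE(p̂₁ − p̂₂) = √(SE₁² + SE₂²) = √(0.0001909924 + 0.0001838736) = 0.01936, since the two samples are independent.

0.01936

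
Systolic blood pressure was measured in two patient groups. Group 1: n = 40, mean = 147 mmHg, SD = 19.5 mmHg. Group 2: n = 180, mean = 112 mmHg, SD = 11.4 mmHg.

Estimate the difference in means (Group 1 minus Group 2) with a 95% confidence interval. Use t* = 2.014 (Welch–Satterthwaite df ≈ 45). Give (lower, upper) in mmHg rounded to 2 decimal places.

(28.56, 41.44)

Per-group SEs: s₁/√n₁ = 19.5/√40 = 3.0832, s₂/√n₂ = 11.4/√180 = 0.8497.
Unpooled SE of the difference: √(9.50612224 + 0.72199009) = 3.1981.
Margin of error = t* · SE = 2.014 × 3.1981 = 6.4410.
x̄₁ − x̄₂ = 147 − 112 = 35.0000.
CI: 35.0000 ± 6.4410 = (28.56, 41.44).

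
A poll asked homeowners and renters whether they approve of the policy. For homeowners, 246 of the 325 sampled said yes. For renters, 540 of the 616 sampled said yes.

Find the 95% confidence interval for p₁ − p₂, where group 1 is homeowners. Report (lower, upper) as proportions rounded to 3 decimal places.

First, p̂₁ = 246/325 = 0.7569; p̂₂ = 540/616 = 0.8766.
The two standard errors are √(0.7569×0.2431/325) = 0.02379 and √(0.8766×0.1234/616) = 0.01325.
Because the samples are independent, SE_diff = √(0.02379² + 0.01325²) = 0.02723.
Using z* = 1.960 for 95%, ME = 1.960 × 0.02723 = 0.05337.
p̂₁ − p̂₂ = -0.1197; interval -0.1197 ± 0.05337 gives (-0.173, -0.066).

(-0.173, -0.066)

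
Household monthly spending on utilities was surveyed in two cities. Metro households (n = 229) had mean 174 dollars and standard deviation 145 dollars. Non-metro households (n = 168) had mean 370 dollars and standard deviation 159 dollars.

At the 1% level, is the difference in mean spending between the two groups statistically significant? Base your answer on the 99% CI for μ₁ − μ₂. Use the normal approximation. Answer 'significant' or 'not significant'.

Per-group SEs: s₁/√n₁ = 145/√229 = 9.5819, s₂/√n₂ = 159/√168 = 12.2671.
Unpooled SE of the difference: √(91.81280761 + 150.48174241) = 15.5658.
Margin of error = z* · SE = 2.576 × 15.5658 = 40.0975.
x̄₁ − x̄₂ = 174 − 370 = -196.0000.
CI: -196.0000 ± 40.0975 = (-236.0975, -155.9025).
The interval (-236.0975, -155.9025) does not contain 0, so the difference is significant.

significant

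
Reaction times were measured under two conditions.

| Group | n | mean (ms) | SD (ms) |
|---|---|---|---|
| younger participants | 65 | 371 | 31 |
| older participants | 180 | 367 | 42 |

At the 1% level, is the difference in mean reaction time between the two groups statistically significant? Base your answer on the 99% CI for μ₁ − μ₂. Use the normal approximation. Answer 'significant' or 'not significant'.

not significant

Standard errors of each mean: 31/√65 = 3.8451 and 42/√180 = 3.1305.
SE(x̄₁ − x̄₂) = √(3.8451² + 3.1305²) = 4.9583 for independent samples with unequal variances.
With z* = 2.576, the margin is 2.576 × 4.9583 = 12.7726.
x̄₁ − x̄₂ = 371 − 367 = 4.0000; the interval is 4.0000 ± 12.7726 = (-8.7726, 16.7726).
The interval (-8.7726, 16.7726) contains 0, so the difference is not significant.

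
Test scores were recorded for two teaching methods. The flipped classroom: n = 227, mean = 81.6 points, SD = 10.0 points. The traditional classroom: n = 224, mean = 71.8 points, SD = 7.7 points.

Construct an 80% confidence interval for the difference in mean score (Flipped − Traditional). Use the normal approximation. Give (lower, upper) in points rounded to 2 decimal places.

SE₁ = s₁/√n₁ = 10.0/√227 = 0.6637; SE₂ = 7.7/√224 = 0.5145.
Independent samples, unequal variances: SE_diff = √(SE₁² + SE₂²) = √(0.44049769 + 0.26471025) = 0.8398.
z* = 1.282, so margin of error = 1.282 × 0.8398 = 1.0766.
Difference in means = 81.6 − 71.8 = 9.8000.
9.8000 ± 1.0766 → (8.72, 10.88).

(8.72, 10.88)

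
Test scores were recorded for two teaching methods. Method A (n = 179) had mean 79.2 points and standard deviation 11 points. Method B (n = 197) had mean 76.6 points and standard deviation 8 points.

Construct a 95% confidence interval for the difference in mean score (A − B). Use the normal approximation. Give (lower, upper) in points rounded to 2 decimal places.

(0.64, 4.56)

SE₁ = s₁/√n₁ = 11/√179 = 0.8222; SE₂ = 8/√197 = 0.5700.
Independent samples, unequal variances: SE_diff = √(SE₁² + SE₂²) = √(0.67601284 + 0.3249) = 1.0005.
z* = 1.960, so margin of error = 1.960 × 1.0005 = 1.9610.
Difference in means = 79.2 − 76.6 = 2.6000.
2.6000 ± 1.9610 → (0.64, 4.56).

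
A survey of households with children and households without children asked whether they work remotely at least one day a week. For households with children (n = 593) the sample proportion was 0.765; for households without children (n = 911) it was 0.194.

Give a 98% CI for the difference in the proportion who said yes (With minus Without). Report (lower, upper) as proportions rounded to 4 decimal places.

(0.5203, 0.6217)

SE₁ = √(p̂₁(1−p̂₁)/n₁) = √(0.7650·0.2350/593) = 0.01741; SE₂ = √(0.1940·0.8060/911) = 0.01310.
Independent samples: SE of the difference = √(SE₁² + SE₂²) = √(0.0003031081 + 0.00017161) = 0.02179.
z* for 98% confidence is 2.326, so the margin of error is 2.326 × 0.02179 = 0.05068.
Point estimate p̂₁ − p̂₂ = 0.7650 − 0.1940 = 0.5710.
0.5710 ± 0.05068 → (0.5203, 0.6217).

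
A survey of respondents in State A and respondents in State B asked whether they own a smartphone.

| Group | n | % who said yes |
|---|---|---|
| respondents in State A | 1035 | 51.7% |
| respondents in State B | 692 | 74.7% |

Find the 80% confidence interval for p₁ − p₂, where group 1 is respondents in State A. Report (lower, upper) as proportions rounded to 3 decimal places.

(-0.259, -0.201)

Each SE is √(p̂(1−p̂)/n): √(0.5170·0.4830/1035) = 0.01553 and √(0.7470·0.2530/692) = 0.01653.
SE(p̂₁ − p̂₂) = √(SE₁² + SE₂²) = √(0.0002411809 + 0.0002732409) = 0.02268, since the two samples are independent.
At 80% confidence z* = 1.282; margin = 1.282 × 0.02268 = 0.02908.
The difference is 0.5170 − 0.7470 = -0.2300, so the interval is -0.2300 ± 0.02908 = (-0.259, -0.201).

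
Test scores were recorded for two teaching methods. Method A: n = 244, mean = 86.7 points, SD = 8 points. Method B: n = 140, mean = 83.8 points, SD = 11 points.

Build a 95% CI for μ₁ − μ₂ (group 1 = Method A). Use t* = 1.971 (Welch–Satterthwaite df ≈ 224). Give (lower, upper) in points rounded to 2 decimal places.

(0.81, 4.99)

Per-group SEs: s₁/√n₁ = 8/√244 = 0.5121, s₂/√n₂ = 11/√140 = 0.9297.
Unpooled SE of the difference: √(0.26224641 + 0.86434209) = 1.0614.
Margin of error = t* · SE = 1.971 × 1.0614 = 2.0920.
x̄₁ − x̄₂ = 86.7 − 83.8 = 2.9000.
CI: 2.9000 ± 2.0920 = (0.81, 4.99).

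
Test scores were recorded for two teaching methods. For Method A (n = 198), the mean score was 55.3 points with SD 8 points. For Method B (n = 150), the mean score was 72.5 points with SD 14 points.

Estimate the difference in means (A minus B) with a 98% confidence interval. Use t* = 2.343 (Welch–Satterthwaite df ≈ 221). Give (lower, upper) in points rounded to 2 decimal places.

(-20.19, -14.21)

Standard errors of each mean: 8/√198 = 0.5685 and 14/√150 = 1.1431.
SE(x̄₁ − x̄₂) = √(0.5685² + 1.1431²) = 1.2767 for independent samples with unequal variances.
With t* = 2.343, the margin is 2.343 × 1.2767 = 2.9913.
x̄₁ − x̄₂ = 55.3 − 72.5 = -17.2000; the interval is -17.2000 ± 2.9913 = (-20.19, -14.21).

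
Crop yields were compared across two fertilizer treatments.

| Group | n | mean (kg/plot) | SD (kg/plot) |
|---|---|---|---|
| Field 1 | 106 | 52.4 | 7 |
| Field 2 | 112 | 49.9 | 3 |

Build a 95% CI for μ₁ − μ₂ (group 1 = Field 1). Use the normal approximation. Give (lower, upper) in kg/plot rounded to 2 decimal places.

(1.06, 3.94)

Standard errors of each mean: 7/√106 = 0.6799 and 3/√112 = 0.2835.
SE(x̄₁ − x̄₂) = √(0.6799² + 0.2835²) = 0.7366 for independent samples with unequal variances.
With z* = 1.960, the margin is 1.960 × 0.7366 = 1.4437.
x̄₁ − x̄₂ = 52.4 − 49.9 = 2.5000; the interval is 2.5000 ± 1.4437 = (1.06, 3.94).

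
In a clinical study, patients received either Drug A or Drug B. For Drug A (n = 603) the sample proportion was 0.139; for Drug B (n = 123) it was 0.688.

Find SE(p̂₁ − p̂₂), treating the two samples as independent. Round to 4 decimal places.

0.0441

The two standard errors are √(0.1390×0.8610/603) = 0.01409 and √(0.6880×0.3120/123) = 0.04178.
Because the samples are independent, SE_diff = √(0.01409² + 0.04178²) = 0.04409.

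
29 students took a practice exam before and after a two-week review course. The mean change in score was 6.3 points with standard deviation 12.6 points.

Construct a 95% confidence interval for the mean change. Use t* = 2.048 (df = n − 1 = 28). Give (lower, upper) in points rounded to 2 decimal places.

(1.51, 11.09)

Paired design: SE = s_d/√n = 12.6/√29 = 2.3398.
t* = 2.048; margin of error = 2.048 × 2.3398 = 4.7919.
6.3 ± 4.7919 → (1.51, 11.09).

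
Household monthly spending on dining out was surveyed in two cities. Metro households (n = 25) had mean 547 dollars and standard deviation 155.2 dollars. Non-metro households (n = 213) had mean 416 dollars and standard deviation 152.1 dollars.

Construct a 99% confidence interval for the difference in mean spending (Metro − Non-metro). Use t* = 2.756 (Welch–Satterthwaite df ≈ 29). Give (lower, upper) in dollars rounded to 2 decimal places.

(40.76, 221.24)

Standard errors of each mean: 155.2/√25 = 31.0400 and 152.1/√213 = 10.4217.
SE(x̄₁ − x̄₂) = √(31.0400² + 10.4217²) = 32.7428 for independent samples with unequal variances.
With t* = 2.756, the margin is 2.756 × 32.7428 = 90.2392.
x̄₁ − x̄₂ = 547 − 416 = 131.0000; the interval is 131.0000 ± 90.2392 = (40.76, 221.24).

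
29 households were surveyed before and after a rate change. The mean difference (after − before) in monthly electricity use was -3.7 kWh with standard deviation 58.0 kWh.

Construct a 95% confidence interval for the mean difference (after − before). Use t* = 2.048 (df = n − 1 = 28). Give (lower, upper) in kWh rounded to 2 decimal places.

This is a matched-pairs design, so SE = s_d/√n = 58.0/√29 = 10.7703.
Margin = 2.048 × 10.7703 = 22.0576; the interval is -3.7 ± 22.0576 = (-25.76, 18.36).

(-25.76, 18.36)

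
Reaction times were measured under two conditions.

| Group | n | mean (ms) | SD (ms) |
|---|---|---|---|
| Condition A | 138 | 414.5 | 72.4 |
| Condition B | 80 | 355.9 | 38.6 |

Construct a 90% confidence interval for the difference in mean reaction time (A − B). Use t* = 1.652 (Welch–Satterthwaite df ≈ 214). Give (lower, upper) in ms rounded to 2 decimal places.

(46.17, 71.03)

Per-group SEs: s₁/√n₁ = 72.4/√138 = 6.1631, s₂/√n₂ = 38.6/√80 = 4.3156.
Unpooled SE of the difference: √(37.98380161 + 18.62440336) = 7.5238.
Margin of error = t* · SE = 1.652 × 7.5238 = 12.4293.
x̄₁ − x̄₂ = 414.5 − 355.9 = 58.6000.
CI: 58.6000 ± 12.4293 = (46.17, 71.03).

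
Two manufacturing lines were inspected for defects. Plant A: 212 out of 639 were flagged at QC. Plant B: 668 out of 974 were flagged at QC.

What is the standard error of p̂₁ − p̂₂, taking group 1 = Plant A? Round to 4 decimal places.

0.0238

First, p̂₁ = 212/639 = 0.3318; p̂₂ = 668/974 = 0.6858.
The two standard errors are √(0.3318×0.6682/639) = 0.01863 and √(0.6858×0.3142/974) = 0.01487.
Because the samples are independent, SE_diff = √(0.01863² + 0.01487²) = 0.02384.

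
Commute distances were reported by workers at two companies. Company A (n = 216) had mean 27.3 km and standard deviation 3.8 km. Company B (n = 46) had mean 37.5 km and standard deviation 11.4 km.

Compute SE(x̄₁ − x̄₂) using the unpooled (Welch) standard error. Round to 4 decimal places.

1.7006

Standard errors of each mean: 3.8/√216 = 0.2586 and 11.4/√46 = 1.6808.
SE(x̄₁ − x̄₂) = √(0.2586² + 1.6808²) = 1.7006 for independent samples with unequal variances.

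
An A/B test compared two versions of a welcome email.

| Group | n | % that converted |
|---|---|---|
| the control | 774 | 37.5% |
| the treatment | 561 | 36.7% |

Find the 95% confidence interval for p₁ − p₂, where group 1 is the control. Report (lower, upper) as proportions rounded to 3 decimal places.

(-0.044, 0.060)

Each SE is √(p̂(1−p̂)/n): √(0.3750·0.6250/774) = 0.01740 and √(0.3670·0.6330/561) = 0.02035.
SE(p̂₁ − p̂₂) = √(SE₁² + SE₂²) = √(0.00030276 + 0.0004141225) = 0.02677, since the two samples are independent.
At 95% confidence z* = 1.960; margin = 1.960 × 0.02677 = 0.05247.
The difference is 0.3750 − 0.3670 = 0.0080, so the interval is 0.0080 ± 0.05247 = (-0.044, 0.060).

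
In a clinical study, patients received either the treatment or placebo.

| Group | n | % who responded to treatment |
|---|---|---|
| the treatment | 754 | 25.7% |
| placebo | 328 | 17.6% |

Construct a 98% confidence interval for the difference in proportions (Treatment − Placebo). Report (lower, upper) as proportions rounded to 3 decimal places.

(0.020, 0.142)

Each SE is √(p̂(1−p̂)/n): √(0.2570·0.7430/754) = 0.01591 and √(0.1760·0.8240/328) = 0.02103.
SE(p̂₁ − p̂₂) = √(SE₁² + SE₂²) = √(0.0002531281 + 0.0004422609) = 0.02637, since the two samples are independent.
At 98% confidence z* = 2.326; margin = 2.326 × 0.02637 = 0.06134.
The difference is 0.2570 − 0.1760 = 0.0810, so the interval is 0.0810 ± 0.06134 = (0.020, 0.142).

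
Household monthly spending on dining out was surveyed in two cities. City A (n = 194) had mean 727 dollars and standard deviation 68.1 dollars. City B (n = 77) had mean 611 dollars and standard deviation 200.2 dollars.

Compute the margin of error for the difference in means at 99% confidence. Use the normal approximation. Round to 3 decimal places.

Per-group SEs: s₁/√n₁ = 68.1/√194 = 4.8893, s₂/√n₂ = 200.2/√77 = 22.8149.
Unpooled SE of the difference: √(23.90525449 + 520.51966201) = 23.3329.
Margin of error = z* · SE = 2.576 × 23.3329 = 60.1056.

60.106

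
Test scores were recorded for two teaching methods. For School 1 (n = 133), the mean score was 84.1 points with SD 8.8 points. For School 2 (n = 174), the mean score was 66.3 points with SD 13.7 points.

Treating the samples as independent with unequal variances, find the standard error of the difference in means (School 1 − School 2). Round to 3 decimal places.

Standard errors of each mean: 8.8/√133 = 0.7631 and 13.7/√174 = 1.0386.
SE(x̄₁ − x̄₂) = √(0.7631² + 1.0386²) = 1.2888 for independent samples with unequal variances.

1.289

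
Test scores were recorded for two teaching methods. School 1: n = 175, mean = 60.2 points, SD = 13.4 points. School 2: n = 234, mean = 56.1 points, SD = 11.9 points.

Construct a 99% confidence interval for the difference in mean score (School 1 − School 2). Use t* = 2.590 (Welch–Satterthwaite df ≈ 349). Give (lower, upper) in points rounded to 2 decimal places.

Standard errors of each mean: 13.4/√175 = 1.0129 and 11.9/√234 = 0.7779.
SE(x̄₁ − x̄₂) = √(1.0129² + 0.7779²) = 1.2771 for independent samples with unequal variances.
With t* = 2.590, the margin is 2.590 × 1.2771 = 3.3077.
x̄₁ − x̄₂ = 60.2 − 56.1 = 4.1000; the interval is 4.1000 ± 3.3077 = (0.79, 7.41).

(0.79, 7.41)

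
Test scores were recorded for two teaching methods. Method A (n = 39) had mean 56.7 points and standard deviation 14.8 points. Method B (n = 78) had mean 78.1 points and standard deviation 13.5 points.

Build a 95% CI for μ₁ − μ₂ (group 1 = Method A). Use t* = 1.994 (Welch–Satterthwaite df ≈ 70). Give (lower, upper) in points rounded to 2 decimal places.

Per-group SEs: s₁/√n₁ = 14.8/√39 = 2.3699, s₂/√n₂ = 13.5/√78 = 1.5286.
Unpooled SE of the difference: √(5.61642601 + 2.33661796) = 2.8201.
Margin of error = t* · SE = 1.994 × 2.8201 = 5.6233.
x̄₁ − x̄₂ = 56.7 − 78.1 = -21.4000.
CI: -21.4000 ± 5.6233 = (-27.02, -15.78).

(-27.02, -15.78)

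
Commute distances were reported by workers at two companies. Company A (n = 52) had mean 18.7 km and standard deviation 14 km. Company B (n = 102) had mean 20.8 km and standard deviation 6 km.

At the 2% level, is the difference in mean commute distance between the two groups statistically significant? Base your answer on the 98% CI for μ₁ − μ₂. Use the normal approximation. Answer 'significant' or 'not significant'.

not significant

SE₁ = s₁/√n₁ = 14/√52 = 1.9415; SE₂ = 6/√102 = 0.5941.
Independent samples, unequal variances: SE_diff = √(SE₁² + SE₂²) = √(3.76942225 + 0.35295481) = 2.0304.
z* = 2.326, so margin of error = 2.326 × 2.0304 = 4.7227.
Difference in means = 18.7 − 20.8 = -2.1000.
-2.1000 ± 4.7227 → (-6.8227, 2.6227).
The interval (-6.8227, 2.6227) contains 0, so the difference is not significant.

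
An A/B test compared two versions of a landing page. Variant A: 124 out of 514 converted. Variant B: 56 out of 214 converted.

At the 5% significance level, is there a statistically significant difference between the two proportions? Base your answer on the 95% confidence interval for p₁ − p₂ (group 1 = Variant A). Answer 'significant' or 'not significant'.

not significant

Sample proportions: 124/514 = 0.2412, 56/214 = 0.2617.
Each SE is √(p̂(1−p̂)/n): √(0.2412·0.7588/514) = 0.01887 and √(0.2617·0.7383/214) = 0.03005.
SE(p̂₁ − p̂₂) = √(SE₁² + SE₂²) = √(0.0003560769 + 0.0009030025) = 0.03548, since the two samples are independent.
At 95% confidence z* = 1.960; margin = 1.960 × 0.03548 = 0.06954.
The difference is 0.2412 − 0.2617 = -0.0205, so the interval is -0.0205 ± 0.06954 = (-0.09004, 0.04904).
The interval (-0.09004, 0.04904) contains 0, so the difference is not significant.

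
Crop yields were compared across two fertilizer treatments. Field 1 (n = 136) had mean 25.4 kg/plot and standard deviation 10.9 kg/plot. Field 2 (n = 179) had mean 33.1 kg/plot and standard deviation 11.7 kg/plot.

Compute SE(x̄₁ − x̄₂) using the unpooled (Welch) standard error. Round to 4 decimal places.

1.2800

SE₁ = s₁/√n₁ = 10.9/√136 = 0.9347; SE₂ = 11.7/√179 = 0.8745.
Independent samples, unequal variances: SE_diff = √(SE₁² + SE₂²) = √(0.87366409 + 0.76475025) = 1.2800.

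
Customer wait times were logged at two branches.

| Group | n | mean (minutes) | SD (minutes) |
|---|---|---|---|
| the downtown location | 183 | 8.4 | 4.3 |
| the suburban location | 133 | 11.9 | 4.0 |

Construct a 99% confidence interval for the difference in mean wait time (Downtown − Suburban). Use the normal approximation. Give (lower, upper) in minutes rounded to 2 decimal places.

(-4.71, -2.29)

SE₁ = s₁/√n₁ = 4.3/√183 = 0.3179; SE₂ = 4.0/√133 = 0.3468.
Independent samples, unequal variances: SE_diff = √(SE₁² + SE₂²) = √(0.10106041 + 0.12027024) = 0.4705.
z* = 2.576, so margin of error = 2.576 × 0.4705 = 1.2120.
Difference in means = 8.4 − 11.9 = -3.5000.
-3.5000 ± 1.2120 → (-4.71, -2.29).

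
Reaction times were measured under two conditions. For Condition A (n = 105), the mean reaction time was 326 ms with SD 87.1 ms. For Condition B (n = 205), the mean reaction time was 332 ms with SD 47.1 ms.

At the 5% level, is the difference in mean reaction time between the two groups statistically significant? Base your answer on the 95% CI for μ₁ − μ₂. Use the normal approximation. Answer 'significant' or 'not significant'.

not significant

Per-group SEs: s₁/√n₁ = 87.1/√105 = 8.5001, s₂/√n₂ = 47.1/√205 = 3.2896.
Unpooled SE of the difference: √(72.25170001 + 10.82146816) = 9.1144.
Margin of error = z* · SE = 1.960 × 9.1144 = 17.8642.
x̄₁ − x̄₂ = 326 − 332 = -6.0000.
CI: -6.0000 ± 17.8642 = (-23.8642, 11.8642).
The interval (-23.8642, 11.8642) contains 0, so the difference is not significant.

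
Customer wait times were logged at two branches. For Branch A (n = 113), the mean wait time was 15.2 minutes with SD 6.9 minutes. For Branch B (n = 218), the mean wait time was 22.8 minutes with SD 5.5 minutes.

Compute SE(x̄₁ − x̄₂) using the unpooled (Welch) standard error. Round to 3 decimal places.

0.748

SE₁ = s₁/√n₁ = 6.9/√113 = 0.6491; SE₂ = 5.5/√218 = 0.3725.
Independent samples, unequal variances: SE_diff = √(SE₁² + SE₂²) = √(0.42133081 + 0.13875625) = 0.7484.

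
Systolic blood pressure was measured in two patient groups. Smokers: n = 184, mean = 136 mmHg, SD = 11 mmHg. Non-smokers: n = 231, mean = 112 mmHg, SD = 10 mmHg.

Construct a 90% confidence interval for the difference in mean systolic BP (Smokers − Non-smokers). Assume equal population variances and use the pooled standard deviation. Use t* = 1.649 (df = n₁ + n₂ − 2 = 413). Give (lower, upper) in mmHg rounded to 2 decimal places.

s_p = √[((n₁−1)s₁² + (n₂−1)s₂²)/(n₁+n₂−2)] = √[(183·11² + 230·10²)/413] = 10.4549.
SE = 10.4549·√(1/184 + 1/231) = 1.0331.
With t* = 1.649, margin = 1.649 × 1.0331 = 1.7036.
x̄₁ − x̄₂ = 136 − 112 = 24.0000; interval 24.0000 ± 1.7036 = (22.30, 25.70).

(22.30, 25.70)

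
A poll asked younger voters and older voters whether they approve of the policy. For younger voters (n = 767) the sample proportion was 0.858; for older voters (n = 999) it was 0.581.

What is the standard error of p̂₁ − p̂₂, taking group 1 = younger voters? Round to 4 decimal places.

SE₁ = √(p̂₁(1−p̂₁)/n₁) = √(0.8580·0.1420/767) = 0.01260; SE₂ = √(0.5810·0.4190/999) = 0.01561.
Independent samples: SE of the difference = √(SE₁² + SE₂²) = √(0.00015876 + 0.0002436721) = 0.02006.

0.0201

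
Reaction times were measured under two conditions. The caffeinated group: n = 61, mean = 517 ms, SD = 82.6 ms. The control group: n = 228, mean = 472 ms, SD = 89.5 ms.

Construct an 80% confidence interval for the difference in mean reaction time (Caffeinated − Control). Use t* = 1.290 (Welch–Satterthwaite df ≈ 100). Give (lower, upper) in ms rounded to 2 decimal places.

(29.36, 60.64)

SE₁ = s₁/√n₁ = 82.6/√61 = 10.5758; SE₂ = 89.5/√228 = 5.9273.
Independent samples, unequal variances: SE_diff = √(SE₁² + SE₂²) = √(111.84754564 + 35.13288529) = 12.1235.
t* = 1.290, so margin of error = 1.290 × 12.1235 = 15.6393.
Difference in means = 517 − 472 = 45.0000.
45.0000 ± 15.6393 → (29.36, 60.64).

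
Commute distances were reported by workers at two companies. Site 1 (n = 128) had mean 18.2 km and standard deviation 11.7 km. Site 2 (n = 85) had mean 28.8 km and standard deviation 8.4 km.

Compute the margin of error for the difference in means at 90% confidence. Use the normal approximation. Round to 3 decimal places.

SE₁ = s₁/√n₁ = 11.7/√128 = 1.0341; SE₂ = 8.4/√85 = 0.9111.
Independent samples, unequal variances: SE_diff = √(SE₁² + SE₂²) = √(1.06936281 + 0.83010321) = 1.3782.
z* = 1.645, so margin of error = 1.645 × 1.3782 = 2.2671.

2.267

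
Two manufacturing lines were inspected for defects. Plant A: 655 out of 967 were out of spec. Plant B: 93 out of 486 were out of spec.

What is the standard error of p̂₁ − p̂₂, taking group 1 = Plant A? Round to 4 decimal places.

Sample proportions: 655/967 = 0.6774, 93/486 = 0.1914.
Each SE is √(p̂(1−p̂)/n): √(0.6774·0.3226/967) = 0.01503 and √(0.1914·0.8086/486) = 0.01785.
SE(p̂₁ − p̂₂) = √(SE₁² + SE₂²) = √(0.0002259009 + 0.0003186225) = 0.02334, since the two samples are independent.

0.0233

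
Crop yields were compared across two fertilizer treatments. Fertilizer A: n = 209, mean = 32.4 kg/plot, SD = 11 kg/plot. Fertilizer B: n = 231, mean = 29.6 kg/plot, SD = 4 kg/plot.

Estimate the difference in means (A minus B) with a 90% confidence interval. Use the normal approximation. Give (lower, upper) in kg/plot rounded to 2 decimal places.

SE₁ = s₁/√n₁ = 11/√209 = 0.7609; SE₂ = 4/√231 = 0.2632.
Independent samples, unequal variances: SE_diff = √(SE₁² + SE₂²) = √(0.57896881 + 0.06927424) = 0.8051.
z* = 1.645, so margin of error = 1.645 × 0.8051 = 1.3244.
Difference in means = 32.4 − 29.6 = 2.8000.
2.8000 ± 1.3244 → (1.48, 4.12).

(1.48, 4.12)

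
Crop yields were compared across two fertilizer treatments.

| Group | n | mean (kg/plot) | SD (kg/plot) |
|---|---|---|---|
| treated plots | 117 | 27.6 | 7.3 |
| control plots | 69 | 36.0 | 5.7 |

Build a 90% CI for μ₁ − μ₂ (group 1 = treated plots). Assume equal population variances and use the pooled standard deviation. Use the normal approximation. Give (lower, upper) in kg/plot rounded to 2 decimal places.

(-10.09, -6.71)

s_p = √[((n₁−1)s₁² + (n₂−1)s₂²)/(n₁+n₂−2)] = √[(116·7.3² + 68·5.7²)/184] = 6.7530.
SE = 6.7530·√(1/117 + 1/69) = 1.0250.
With z* = 1.645, margin = 1.645 × 1.0250 = 1.6861.
x̄₁ − x̄₂ = 27.6 − 36.0 = -8.4000; interval -8.4000 ± 1.6861 = (-10.09, -6.71).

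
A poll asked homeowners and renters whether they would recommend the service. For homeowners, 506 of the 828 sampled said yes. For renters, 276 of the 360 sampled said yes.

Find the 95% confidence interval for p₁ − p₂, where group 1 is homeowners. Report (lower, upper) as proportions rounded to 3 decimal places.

p̂₁ = 506/828 = 0.6111 and p̂₂ = 276/360 = 0.7667.
SE₁ = √(p̂₁(1−p̂₁)/n₁) = √(0.6111·0.3889/828) = 0.01694; SE₂ = √(0.7667·0.2333/360) = 0.02229.
Independent samples: SE of the difference = √(SE₁² + SE₂²) = √(0.0002869636 + 0.0004968441) = 0.02800.
z* for 95% confidence is 1.960, so the margin of error is 1.960 × 0.02800 = 0.05488.
Point estimate p̂₁ − p̂₂ = 0.6111 − 0.7667 = -0.1556.
-0.1556 ± 0.05488 → (-0.210, -0.101).

(-0.210, -0.101)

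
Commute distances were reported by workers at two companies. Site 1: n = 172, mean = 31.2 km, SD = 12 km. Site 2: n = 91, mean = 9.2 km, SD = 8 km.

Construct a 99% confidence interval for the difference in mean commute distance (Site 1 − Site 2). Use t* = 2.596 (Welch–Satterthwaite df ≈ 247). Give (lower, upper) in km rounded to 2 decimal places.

(18.78, 25.22)

Per-group SEs: s₁/√n₁ = 12/√172 = 0.9150, s₂/√n₂ = 8/√91 = 0.8386.
Unpooled SE of the difference: √(0.837225 + 0.70324996) = 1.2412.
Margin of error = t* · SE = 2.596 × 1.2412 = 3.2222.
x̄₁ − x̄₂ = 31.2 − 9.2 = 22.0000.
CI: 22.0000 ± 3.2222 = (18.78, 25.22).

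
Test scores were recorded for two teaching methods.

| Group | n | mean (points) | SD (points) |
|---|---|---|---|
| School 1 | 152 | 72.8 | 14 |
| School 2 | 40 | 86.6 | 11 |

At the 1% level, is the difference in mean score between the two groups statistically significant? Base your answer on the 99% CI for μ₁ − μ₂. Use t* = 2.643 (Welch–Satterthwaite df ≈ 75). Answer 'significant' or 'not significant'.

significant

Per-group SEs: s₁/√n₁ = 14/√152 = 1.1355, s₂/√n₂ = 11/√40 = 1.7393.
Unpooled SE of the difference: √(1.28936025 + 3.02516449) = 2.0771.
Margin of error = t* · SE = 2.643 × 2.0771 = 5.4898.
x̄₁ − x̄₂ = 72.8 − 86.6 = -13.8000.
CI: -13.8000 ± 5.4898 = (-19.2898, -8.3102).
The interval (-19.2898, -8.3102) does not contain 0, so the difference is significant.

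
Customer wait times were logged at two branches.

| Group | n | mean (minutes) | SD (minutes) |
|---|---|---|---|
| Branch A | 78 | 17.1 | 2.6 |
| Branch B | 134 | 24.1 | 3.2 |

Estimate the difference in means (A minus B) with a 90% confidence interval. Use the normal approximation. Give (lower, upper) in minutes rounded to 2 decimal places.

(-7.66, -6.34)

SE₁ = s₁/√n₁ = 2.6/√78 = 0.2944; SE₂ = 3.2/√134 = 0.2764.
Independent samples, unequal variances: SE_diff = √(SE₁² + SE₂²) = √(0.08667136 + 0.07639696) = 0.4038.
z* = 1.645, so margin of error = 1.645 × 0.4038 = 0.6643.
Difference in means = 17.1 − 24.1 = -7.0000.
-7.0000 ± 0.6643 → (-7.66, -6.34).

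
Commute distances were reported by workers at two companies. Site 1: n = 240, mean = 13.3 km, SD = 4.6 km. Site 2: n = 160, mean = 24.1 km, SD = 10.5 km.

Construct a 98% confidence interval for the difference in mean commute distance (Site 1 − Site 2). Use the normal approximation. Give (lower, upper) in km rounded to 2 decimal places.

Per-group SEs: s₁/√n₁ = 4.6/√240 = 0.2969, s₂/√n₂ = 10.5/√160 = 0.8301.
Unpooled SE of the difference: √(0.08814961 + 0.68906601) = 0.8816.
Margin of error = z* · SE = 2.326 × 0.8816 = 2.0506.
x̄₁ − x̄₂ = 13.3 − 24.1 = -10.8000.
CI: -10.8000 ± 2.0506 = (-12.85, -8.75).

(-12.85, -8.75)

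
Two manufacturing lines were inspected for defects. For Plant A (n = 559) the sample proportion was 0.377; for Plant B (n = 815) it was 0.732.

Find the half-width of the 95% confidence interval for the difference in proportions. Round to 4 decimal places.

Each SE is √(p̂(1−p̂)/n): √(0.3770·0.6230/559) = 0.02050 and √(0.7320·0.2680/815) = 0.01551.
SE(p̂₁ − p̂₂) = √(SE₁² + SE₂²) = √(0.00042025 + 0.0002405601) = 0.02571, since the two samples are independent.
At 95% confidence z* = 1.960; margin = 1.960 × 0.02571 = 0.05039.

0.0504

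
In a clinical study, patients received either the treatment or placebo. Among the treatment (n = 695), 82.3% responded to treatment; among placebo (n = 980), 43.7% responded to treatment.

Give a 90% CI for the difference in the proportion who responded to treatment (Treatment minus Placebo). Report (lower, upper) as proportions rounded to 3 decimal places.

SE₁ = √(p̂₁(1−p̂₁)/n₁) = √(0.8230·0.1770/695) = 0.01448; SE₂ = √(0.4370·0.5630/980) = 0.01584.
Independent samples: SE of the difference = √(SE₁² + SE₂²) = √(0.0002096704 + 0.0002509056) = 0.02146.
z* for 90% confidence is 1.645, so the margin of error is 1.645 × 0.02146 = 0.03530.
Point estimate p̂₁ − p̂₂ = 0.8230 − 0.4370 = 0.3860.
0.3860 ± 0.03530 → (0.351, 0.421).

(0.351, 0.421)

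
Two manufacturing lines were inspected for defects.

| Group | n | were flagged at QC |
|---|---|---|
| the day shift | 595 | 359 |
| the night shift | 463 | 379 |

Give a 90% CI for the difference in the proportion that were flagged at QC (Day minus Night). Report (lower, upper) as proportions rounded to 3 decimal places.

Sample proportions: 359/595 = 0.6034, 379/463 = 0.8186.
Each SE is √(p̂(1−p̂)/n): √(0.6034·0.3966/595) = 0.02005 and √(0.8186·0.1814/463) = 0.01791.
SE(p̂₁ − p̂₂) = √(SE₁² + SE₂²) = √(0.0004020025 + 0.0003207681) = 0.02688, since the two samples are independent.
At 90% confidence z* = 1.645; margin = 1.645 × 0.02688 = 0.04422.
The difference is 0.6034 − 0.8186 = -0.2152, so the interval is -0.2152 ± 0.04422 = (-0.259, -0.171).

(-0.259, -0.171)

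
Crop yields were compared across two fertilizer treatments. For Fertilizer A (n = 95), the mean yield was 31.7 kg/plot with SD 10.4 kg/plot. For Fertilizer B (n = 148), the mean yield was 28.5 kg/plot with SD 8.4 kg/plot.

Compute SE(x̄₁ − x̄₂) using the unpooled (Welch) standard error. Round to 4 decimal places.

Per-group SEs: s₁/√n₁ = 10.4/√95 = 1.0670, s₂/√n₂ = 8.4/√148 = 0.6905.
Unpooled SE of the difference: √(1.138489 + 0.47679025) = 1.2709.

1.2709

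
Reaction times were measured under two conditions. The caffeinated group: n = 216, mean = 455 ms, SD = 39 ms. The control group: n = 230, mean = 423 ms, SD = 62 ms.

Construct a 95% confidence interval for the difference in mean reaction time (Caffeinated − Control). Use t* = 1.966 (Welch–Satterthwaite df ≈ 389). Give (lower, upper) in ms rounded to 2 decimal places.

SE₁ = s₁/√n₁ = 39/√216 = 2.6536; SE₂ = 62/√230 = 4.0882.
Independent samples, unequal variances: SE_diff = √(SE₁² + SE₂²) = √(7.04159296 + 16.71337924) = 4.8739.
t* = 1.966, so margin of error = 1.966 × 4.8739 = 9.5821.
Difference in means = 455 − 423 = 32.0000.
32.0000 ± 9.5821 → (22.42, 41.58).

(22.42, 41.58)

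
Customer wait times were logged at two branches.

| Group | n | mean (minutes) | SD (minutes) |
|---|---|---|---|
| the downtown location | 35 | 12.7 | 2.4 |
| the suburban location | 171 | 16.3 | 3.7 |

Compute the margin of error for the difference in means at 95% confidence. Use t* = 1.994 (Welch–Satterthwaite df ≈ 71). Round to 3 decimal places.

0.986

Per-group SEs: s₁/√n₁ = 2.4/√35 = 0.4057, s₂/√n₂ = 3.7/√171 = 0.2829.
Unpooled SE of the difference: √(0.16459249 + 0.08003241) = 0.4946.
Margin of error = t* · SE = 1.994 × 0.4946 = 0.9862.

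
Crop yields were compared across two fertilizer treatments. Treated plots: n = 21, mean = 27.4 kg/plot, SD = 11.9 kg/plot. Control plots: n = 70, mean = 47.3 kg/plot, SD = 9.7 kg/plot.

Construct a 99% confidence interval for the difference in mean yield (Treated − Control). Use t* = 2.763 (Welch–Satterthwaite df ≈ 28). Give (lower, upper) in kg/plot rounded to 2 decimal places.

(-27.76, -12.04)

Standard errors of each mean: 11.9/√21 = 2.5968 and 9.7/√70 = 1.1594.
SE(x̄₁ − x̄₂) = √(2.5968² + 1.1594²) = 2.8439 for independent samples with unequal variances.
With t* = 2.763, the margin is 2.763 × 2.8439 = 7.8577.
x̄₁ − x̄₂ = 27.4 − 47.3 = -19.9000; the interval is -19.9000 ± 7.8577 = (-27.76, -12.04).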